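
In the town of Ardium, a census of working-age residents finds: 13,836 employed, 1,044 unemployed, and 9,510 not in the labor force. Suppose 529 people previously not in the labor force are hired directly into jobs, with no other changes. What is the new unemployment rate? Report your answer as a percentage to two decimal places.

New unemployment rate ≈ 6.78%.

Initially, labor force = 13,836 + 1,044 = 14,880, so u = 1,044/14,880 = 7.02%.
After the change, employed and labor force both rise by 529; unemployed unchanged → E = 14,365, U = 1,044, labor force = 15,409.
New unemployment rate = 1,044 / 15,409 = 6.78%.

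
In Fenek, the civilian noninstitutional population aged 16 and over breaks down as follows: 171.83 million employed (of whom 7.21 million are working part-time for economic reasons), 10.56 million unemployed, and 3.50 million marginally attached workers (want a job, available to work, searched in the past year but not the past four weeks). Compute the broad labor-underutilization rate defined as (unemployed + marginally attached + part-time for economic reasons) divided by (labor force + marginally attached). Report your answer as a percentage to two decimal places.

Broad underutilization rate ≈ 11.44%.

Labor force = 171.83 + 10.56 = 182.39 million.
Numerator = 10.56 + 3.50 + 7.21 = 21.27 million.
Denominator = 182.39 + 3.50 = 185.89 million.
Broad rate = 21.27 / 185.89 = 11.44%.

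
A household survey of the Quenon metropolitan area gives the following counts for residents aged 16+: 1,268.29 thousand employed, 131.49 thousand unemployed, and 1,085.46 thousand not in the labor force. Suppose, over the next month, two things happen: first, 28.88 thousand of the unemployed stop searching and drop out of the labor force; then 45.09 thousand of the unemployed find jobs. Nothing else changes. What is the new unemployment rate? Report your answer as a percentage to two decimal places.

New unemployment rate ≈ 4.20%.

Initially, labor force = 1,268.29 + 131.49 = 1,399.78 thousand, so u = 131.49/1,399.78 = 9.39%.
After the first change, unemployed and labor force both fall by 28.88 → E = 1,268.29, U = 102.61, labor force = 1,370.90 thousand.
After the second change, unemployed falls and employed rises by 45.09; labor force unchanged → E = 1,313.38, U = 57.52, labor force = 1,370.90 thousand.
New unemployment rate = 57.52 / 1,370.90 = 4.20%.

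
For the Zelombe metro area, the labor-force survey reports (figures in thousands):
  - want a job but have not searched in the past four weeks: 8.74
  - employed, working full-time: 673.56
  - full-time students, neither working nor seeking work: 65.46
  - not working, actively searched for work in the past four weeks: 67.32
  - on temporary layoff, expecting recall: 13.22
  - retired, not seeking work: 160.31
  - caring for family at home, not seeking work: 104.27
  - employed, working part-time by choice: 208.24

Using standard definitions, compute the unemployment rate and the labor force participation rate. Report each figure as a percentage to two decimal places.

Unemployment rate ≈ 8.37%; labor force participation rate ≈ 73.96%.

Employed = 673.56 + 208.24 = 881.80 thousand.
Unemployed = 67.32 + 13.22 = 80.54 thousand (jobless and actively searching, or on temporary layoff).
Labor force = 881.80 + 80.54 = 962.34 thousand.
Not in labor force = 8.74 + 65.46 + 160.31 + 104.27 = 338.78 thousand (those not working and not actively searching are outside the labor force — including those who want a job but have given up searching).
Civilian working-age population = 962.34 + 338.78 = 1,301.12 thousand.
Unemployment rate = 80.54 / 962.34 = 8.37%.
Labor force participation rate = 962.34 / 1,301.12 = 73.96%.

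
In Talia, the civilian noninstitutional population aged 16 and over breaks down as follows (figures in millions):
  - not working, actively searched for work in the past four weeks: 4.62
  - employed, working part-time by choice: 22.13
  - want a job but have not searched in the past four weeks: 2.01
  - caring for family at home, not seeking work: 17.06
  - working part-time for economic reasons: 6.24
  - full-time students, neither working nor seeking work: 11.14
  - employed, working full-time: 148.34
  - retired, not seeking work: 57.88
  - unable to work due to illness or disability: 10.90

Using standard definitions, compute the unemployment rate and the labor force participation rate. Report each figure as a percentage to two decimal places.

Unemployment rate ≈ 2.55%; labor force participation rate ≈ 64.69%.

Employed = 22.13 + 6.24 + 148.34 = 176.71 million (anyone who worked, including part-time for economic reasons, counts as employed).
Unemployed = 4.62 million.
Labor force = 176.71 + 4.62 = 181.33 million.
Not in labor force = 2.01 + 17.06 + 11.14 + 57.88 + 10.90 = 98.99 million (those not working and not actively searching are outside the labor force — including those who want a job but have given up searching).
Civilian working-age population = 181.33 + 98.99 = 280.32 million.
Unemployment rate = 4.62 / 181.33 = 2.55%.
Labor force participation rate = 181.33 / 280.32 = 64.69%.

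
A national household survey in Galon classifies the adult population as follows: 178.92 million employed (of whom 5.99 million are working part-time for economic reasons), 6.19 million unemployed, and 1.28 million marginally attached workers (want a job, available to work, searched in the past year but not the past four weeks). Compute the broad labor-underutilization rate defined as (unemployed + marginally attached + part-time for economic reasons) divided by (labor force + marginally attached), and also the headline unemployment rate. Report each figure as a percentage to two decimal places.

Broad underutilization rate ≈ 7.22%; headline unemployment rate ≈ 3.34%.

Labor force = 178.92 + 6.19 = 185.11 million.
Numerator = 6.19 + 1.28 + 5.99 = 13.46 million.
Denominator = 185.11 + 1.28 = 186.39 million.
Broad rate = 13.46 / 186.39 = 7.22%.
Headline unemployment rate = 6.19 / 185.11 = 3.34%.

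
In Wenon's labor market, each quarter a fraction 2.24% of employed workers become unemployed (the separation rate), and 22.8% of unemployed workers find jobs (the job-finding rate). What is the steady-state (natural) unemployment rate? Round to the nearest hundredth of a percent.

At steady state the flows balance: s·E = f·U, so U/(E+U) = s/(s+f).
u* = 2.24 / (2.24 + 22.8) = 2.24 / 25.04 = 8.95%.

Steady-state unemployment rate ≈ 8.95%.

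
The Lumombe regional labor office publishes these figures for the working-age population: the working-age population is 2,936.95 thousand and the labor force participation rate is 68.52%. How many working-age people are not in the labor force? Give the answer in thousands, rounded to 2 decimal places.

About 924.55 thousand are not in the labor force.

Share not in the labor force = 1 − 0.6852 = 0.3148.
Not in labor force = 0.3148 × 2,936.95 ≈ 924.55 thousand.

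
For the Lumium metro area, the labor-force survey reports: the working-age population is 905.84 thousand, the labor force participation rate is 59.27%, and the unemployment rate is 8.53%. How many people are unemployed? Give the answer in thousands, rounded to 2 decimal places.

About 45.80 thousand are unemployed.

Labor force = 0.5927 × 905.84 = 536.89 thousand.
Unemployed = 0.0853 × 536.89 ≈ 45.80 thousand.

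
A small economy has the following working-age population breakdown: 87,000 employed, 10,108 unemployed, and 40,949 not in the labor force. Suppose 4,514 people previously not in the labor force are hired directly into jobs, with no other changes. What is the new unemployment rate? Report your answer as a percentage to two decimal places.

Initially, labor force = 87,000 + 10,108 = 97,108, so u = 10,108/97,108 = 10.41%.
After the change, employed and labor force both rise by 4,514; unemployed unchanged → E = 91,514, U = 10,108, labor force = 101,622.
New unemployment rate = 10,108 / 101,622 = 9.95%.

New unemployment rate ≈ 9.95%.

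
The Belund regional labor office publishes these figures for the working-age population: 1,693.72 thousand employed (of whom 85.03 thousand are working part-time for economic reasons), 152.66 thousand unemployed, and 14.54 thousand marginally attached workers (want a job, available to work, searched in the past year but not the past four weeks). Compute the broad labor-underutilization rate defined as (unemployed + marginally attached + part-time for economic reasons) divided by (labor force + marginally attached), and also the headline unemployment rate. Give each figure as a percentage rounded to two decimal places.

Labor force = 1,693.72 + 152.66 = 1,846.38 thousand.
Numerator = 152.66 + 14.54 + 85.03 = 252.23 thousand.
Denominator = 1,846.38 + 14.54 = 1,860.92 thousand.
Broad rate = 252.23 / 1,860.92 = 13.55%.
Headline unemployment rate = 152.66 / 1,846.38 = 8.27%.

Broad underutilization rate ≈ 13.55%; headline unemployment rate ≈ 8.27%.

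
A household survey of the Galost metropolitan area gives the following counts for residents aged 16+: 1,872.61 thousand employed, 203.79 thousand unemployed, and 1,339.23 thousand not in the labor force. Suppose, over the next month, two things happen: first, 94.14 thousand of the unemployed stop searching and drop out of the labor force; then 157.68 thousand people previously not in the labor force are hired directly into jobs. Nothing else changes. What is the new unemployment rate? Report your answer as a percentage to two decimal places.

Initially, labor force = 1,872.61 + 203.79 = 2,076.40 thousand, so u = 203.79/2,076.40 = 9.81%.
After the first change, unemployed and labor force both fall by 94.14 → E = 1,872.61, U = 109.65, labor force = 1,982.26 thousand.
After the second change, employed and labor force both rise by 157.68; unemployed unchanged → E = 2,030.29, U = 109.65, labor force = 2,139.94 thousand.
New unemployment rate = 109.65 / 2,139.94 = 5.12%.

New unemployment rate ≈ 5.12%.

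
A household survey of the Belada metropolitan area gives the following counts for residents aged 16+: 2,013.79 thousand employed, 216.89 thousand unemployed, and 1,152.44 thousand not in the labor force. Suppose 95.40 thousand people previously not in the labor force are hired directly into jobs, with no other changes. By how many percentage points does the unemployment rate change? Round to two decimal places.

The unemployment rate changes by −0.40 percentage points.

Initially, labor force = 2,013.79 + 216.89 = 2,230.68 thousand, so u = 216.89/2,230.68 = 9.72%.
After the change, employed and labor force both rise by 95.40; unemployed unchanged → E = 2,109.19, U = 216.89, labor force = 2,326.08 thousand.
New unemployment rate = 216.89 / 2,326.08 = 9.32%.
Change = 9.32% − 9.72% = −0.40 percentage points.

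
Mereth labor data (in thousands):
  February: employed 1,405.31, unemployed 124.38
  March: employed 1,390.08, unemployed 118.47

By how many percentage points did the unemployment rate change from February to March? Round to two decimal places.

The unemployment rate changed by −0.28 percentage points.

February: labor force = 1,405.31 + 124.38 = 1,529.69; u = 124.38/1,529.69 = 8.13%.
March: labor force = 1,390.08 + 118.47 = 1,508.55; u = 118.47/1,508.55 = 7.85%.
Change = 7.85% − 8.13% = −0.28 pp.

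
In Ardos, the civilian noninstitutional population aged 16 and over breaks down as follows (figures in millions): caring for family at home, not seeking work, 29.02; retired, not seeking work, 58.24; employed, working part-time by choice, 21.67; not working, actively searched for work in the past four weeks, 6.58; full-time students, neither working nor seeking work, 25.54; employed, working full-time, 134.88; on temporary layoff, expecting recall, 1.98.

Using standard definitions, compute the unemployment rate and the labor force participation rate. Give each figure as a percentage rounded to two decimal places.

Employed = 21.67 + 134.88 = 156.55 million.
Unemployed = 6.58 + 1.98 = 8.56 million (jobless and actively searching, or on temporary layoff).
Labor force = 156.55 + 8.56 = 165.11 million.
Not in labor force = 29.02 + 58.24 + 25.54 = 112.80 million (those not working and not actively searching are outside the labor force).
Civilian working-age population = 165.11 + 112.80 = 277.91 million.
Unemployment rate = 8.56 / 165.11 = 5.18%.
Labor force participation rate = 165.11 / 277.91 = 59.41%.

Unemployment rate ≈ 5.18%; labor force participation rate ≈ 59.41%.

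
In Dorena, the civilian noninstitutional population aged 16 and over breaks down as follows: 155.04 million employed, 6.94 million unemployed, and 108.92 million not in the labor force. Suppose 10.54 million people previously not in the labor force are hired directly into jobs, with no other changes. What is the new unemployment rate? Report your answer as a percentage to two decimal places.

Initially, labor force = 155.04 + 6.94 = 161.98 million, so u = 6.94/161.98 = 4.28%.
After the change, employed and labor force both rise by 10.54; unemployed unchanged → E = 165.58, U = 6.94, labor force = 172.52 million.
New unemployment rate = 6.94 / 172.52 = 4.02%.

New unemployment rate ≈ 4.02%.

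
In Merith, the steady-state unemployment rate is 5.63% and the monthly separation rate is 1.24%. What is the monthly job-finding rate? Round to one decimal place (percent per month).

Job-finding rate ≈ 20.8% per month.

From u* = s/(s+f): f = s·(1−u)/u.
f = 1.24 × (1 − 0.0563) / 0.0563 = 1.1702 / 0.0563 ≈ 20.8% per month.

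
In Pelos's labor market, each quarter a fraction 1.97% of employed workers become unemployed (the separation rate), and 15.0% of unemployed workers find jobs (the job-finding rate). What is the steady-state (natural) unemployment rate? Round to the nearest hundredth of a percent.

At steady state the flows balance: s·E = f·U, so U/(E+U) = s/(s+f).
u* = 1.97 / (1.97 + 15.0) = 1.97 / 16.97 = 11.61%.

Steady-state unemployment rate ≈ 11.61%.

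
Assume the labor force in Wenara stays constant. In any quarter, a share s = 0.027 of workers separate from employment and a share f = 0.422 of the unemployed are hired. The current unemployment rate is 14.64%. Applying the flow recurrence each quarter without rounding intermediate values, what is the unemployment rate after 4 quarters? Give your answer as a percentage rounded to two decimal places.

Unemployment rate after four quarters ≈ 6.81%.

With a fixed labor force, u_{t+1} = u_t + s·(1−u_t) − f·u_t = u_t·(1−s−f) + s.
Here 1−s−f = 0.551 and s = 0.027.
u_1 = 0.146400 × 0.551 + 0.027 = 0.107666.
u_2 = 0.107666 × 0.551 + 0.027 = 0.086324.
u_3 = 0.086324 × 0.551 + 0.027 = 0.074565.
u_4 = 0.074565 × 0.551 + 0.027 = 0.068085.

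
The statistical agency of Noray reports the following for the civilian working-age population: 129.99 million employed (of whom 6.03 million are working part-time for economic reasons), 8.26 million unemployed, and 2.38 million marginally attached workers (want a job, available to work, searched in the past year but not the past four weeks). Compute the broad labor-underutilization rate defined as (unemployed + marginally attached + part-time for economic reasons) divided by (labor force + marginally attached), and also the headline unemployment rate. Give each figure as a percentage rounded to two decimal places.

Broad underutilization rate ≈ 11.85%; headline unemployment rate ≈ 5.97%.

Labor force = 129.99 + 8.26 = 138.25 million.
Numerator = 8.26 + 2.38 + 6.03 = 16.67 million.
Denominator = 138.25 + 2.38 = 140.63 million.
Broad rate = 16.67 / 140.63 = 11.85%.
Headline unemployment rate = 8.26 / 138.25 = 5.97%.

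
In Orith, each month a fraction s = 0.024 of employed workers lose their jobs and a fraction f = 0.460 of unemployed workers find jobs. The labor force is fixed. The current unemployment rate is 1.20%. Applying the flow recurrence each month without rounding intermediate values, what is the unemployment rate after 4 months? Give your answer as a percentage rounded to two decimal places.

With a fixed labor force, u_{t+1} = u_t + s·(1−u_t) − f·u_t = u_t·(1−s−f) + s.
Here 1−s−f = 0.516 and s = 0.024.
u_1 = 0.012000 × 0.516 + 0.024 = 0.030192.
u_2 = 0.030192 × 0.516 + 0.024 = 0.039579.
u_3 = 0.039579 × 0.516 + 0.024 = 0.044423.
u_4 = 0.044423 × 0.516 + 0.024 = 0.046922.

Unemployment rate after four months ≈ 4.69%.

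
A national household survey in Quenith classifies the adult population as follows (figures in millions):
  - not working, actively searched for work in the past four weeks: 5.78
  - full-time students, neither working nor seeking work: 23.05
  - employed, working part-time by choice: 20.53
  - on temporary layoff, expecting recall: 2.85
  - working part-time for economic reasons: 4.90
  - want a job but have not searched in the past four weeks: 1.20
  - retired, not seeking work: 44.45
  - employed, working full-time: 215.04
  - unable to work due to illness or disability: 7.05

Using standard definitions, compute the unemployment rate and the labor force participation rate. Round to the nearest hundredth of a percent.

Employed = 20.53 + 4.90 + 215.04 = 240.47 million (anyone who worked, including part-time for economic reasons, counts as employed).
Unemployed = 5.78 + 2.85 = 8.63 million (jobless and actively searching, or on temporary layoff).
Labor force = 240.47 + 8.63 = 249.10 million.
Not in labor force = 23.05 + 1.20 + 44.45 + 7.05 = 75.75 million (those not working and not actively searching are outside the labor force — including those who want a job but have given up searching).
Civilian working-age population = 249.10 + 75.75 = 324.85 million.
Unemployment rate = 8.63 / 249.10 = 3.46%.
Labor force participation rate = 249.10 / 324.85 = 76.68%.

Unemployment rate ≈ 3.46%; labor force participation rate ≈ 76.68%.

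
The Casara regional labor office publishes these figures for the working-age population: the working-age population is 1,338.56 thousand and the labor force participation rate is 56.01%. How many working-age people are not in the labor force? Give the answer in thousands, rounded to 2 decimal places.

About 588.83 thousand are not in the labor force.

Share not in the labor force = 1 − 0.5601 = 0.4399.
Not in labor force = 0.4399 × 1,338.56 ≈ 588.83 thousand.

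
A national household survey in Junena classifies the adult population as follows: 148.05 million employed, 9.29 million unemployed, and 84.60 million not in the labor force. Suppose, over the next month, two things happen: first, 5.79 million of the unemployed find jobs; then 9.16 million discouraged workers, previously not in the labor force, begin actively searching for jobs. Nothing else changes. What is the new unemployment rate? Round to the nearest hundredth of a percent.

Initially, labor force = 148.05 + 9.29 = 157.34 million, so u = 9.29/157.34 = 5.90%.
After the first change, unemployed falls and employed rises by 5.79; labor force unchanged → E = 153.84, U = 3.50, labor force = 157.34 million.
After the second change, unemployed and labor force both rise by 9.16 → E = 153.84, U = 12.66, labor force = 166.50 million.
New unemployment rate = 12.66 / 166.50 = 7.60%.

New unemployment rate ≈ 7.60%.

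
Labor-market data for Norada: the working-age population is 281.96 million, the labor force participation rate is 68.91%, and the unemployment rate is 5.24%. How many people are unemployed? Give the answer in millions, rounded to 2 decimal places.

Labor force = 0.6891 × 281.96 = 194.30 million.
Unemployed = 0.0524 × 194.30 ≈ 10.18 million.

About 10.18 million are unemployed.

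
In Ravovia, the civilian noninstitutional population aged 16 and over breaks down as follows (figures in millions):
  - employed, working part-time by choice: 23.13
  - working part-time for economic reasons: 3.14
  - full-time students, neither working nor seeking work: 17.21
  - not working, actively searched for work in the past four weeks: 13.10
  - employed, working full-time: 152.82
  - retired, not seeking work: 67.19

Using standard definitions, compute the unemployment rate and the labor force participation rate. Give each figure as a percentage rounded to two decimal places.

Employed = 23.13 + 3.14 + 152.82 = 179.09 million (anyone who worked, including part-time for economic reasons, counts as employed).
Unemployed = 13.10 million.
Labor force = 179.09 + 13.10 = 192.19 million.
Not in labor force = 17.21 + 67.19 = 84.40 million (those not working and not actively searching are outside the labor force).
Civilian working-age population = 192.19 + 84.40 = 276.59 million.
Unemployment rate = 13.10 / 192.19 = 6.82%.
Labor force participation rate = 192.19 / 276.59 = 69.49%.

Unemployment rate ≈ 6.82%; labor force participation rate ≈ 69.49%.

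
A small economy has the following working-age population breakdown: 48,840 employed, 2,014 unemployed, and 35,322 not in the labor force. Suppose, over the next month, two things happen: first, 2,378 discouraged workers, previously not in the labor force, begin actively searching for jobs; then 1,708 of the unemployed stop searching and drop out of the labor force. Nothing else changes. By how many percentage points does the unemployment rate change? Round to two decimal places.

The unemployment rate changes by +1.25 percentage points.

Initially, labor force = 48,840 + 2,014 = 50,854, so u = 2,014/50,854 = 3.96%.
After the first change, unemployed and labor force both rise by 2,378 → E = 48,840, U = 4,392, labor force = 53,232.
After the second change, unemployed and labor force both fall by 1,708 → E = 48,840, U = 2,684, labor force = 51,524.
New unemployment rate = 2,684 / 51,524 = 5.21%.
Change = 5.21% − 3.96% = +1.25 percentage points.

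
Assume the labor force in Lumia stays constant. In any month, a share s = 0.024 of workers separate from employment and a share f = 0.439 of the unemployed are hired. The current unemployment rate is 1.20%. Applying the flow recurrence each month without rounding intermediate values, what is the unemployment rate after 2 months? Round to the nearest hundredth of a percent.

Unemployment rate after two months ≈ 4.03%.

With a fixed labor force, u_{t+1} = u_t + s·(1−u_t) − f·u_t = u_t·(1−s−f) + s.
Here 1−s−f = 0.537 and s = 0.024.
u_1 = 0.012000 × 0.537 + 0.024 = 0.030444.
u_2 = 0.030444 × 0.537 + 0.024 = 0.040348.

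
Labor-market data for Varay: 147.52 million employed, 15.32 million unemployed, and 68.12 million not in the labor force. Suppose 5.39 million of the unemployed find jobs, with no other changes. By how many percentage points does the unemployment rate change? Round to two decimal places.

Initially, labor force = 147.52 + 15.32 = 162.84 million, so u = 15.32/162.84 = 9.41%.
After the change, unemployed falls and employed rises by 5.39; labor force unchanged → E = 152.91, U = 9.93, labor force = 162.84 million.
New unemployment rate = 9.93 / 162.84 = 6.10%.
Change = 6.10% − 9.41% = −3.31 percentage points.

The unemployment rate changes by −3.31 percentage points.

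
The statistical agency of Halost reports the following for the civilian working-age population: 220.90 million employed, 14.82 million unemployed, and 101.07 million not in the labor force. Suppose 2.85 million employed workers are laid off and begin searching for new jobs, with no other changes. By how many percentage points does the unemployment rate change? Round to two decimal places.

The unemployment rate changes by +1.21 percentage points.

Initially, labor force = 220.90 + 14.82 = 235.72 million, so u = 14.82/235.72 = 6.29%.
After the change, employed falls and unemployed rises by 2.85; labor force unchanged → E = 218.05, U = 17.67, labor force = 235.72 million.
New unemployment rate = 17.67 / 235.72 = 7.50%.
Change = 7.50% − 6.29% = +1.21 percentage points.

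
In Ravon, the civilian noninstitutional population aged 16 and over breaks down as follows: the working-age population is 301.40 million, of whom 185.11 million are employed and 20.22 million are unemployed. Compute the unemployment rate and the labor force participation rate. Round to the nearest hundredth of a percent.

Labor force = employed + unemployed = 185.11 + 20.22 = 205.33 million.
Unemployment rate = 20.22 / 205.33 = 9.85%.
Labor force participation rate = 205.33 / 301.40 = 68.13%.

Unemployment rate ≈ 9.85%; labor force participation rate ≈ 68.13%.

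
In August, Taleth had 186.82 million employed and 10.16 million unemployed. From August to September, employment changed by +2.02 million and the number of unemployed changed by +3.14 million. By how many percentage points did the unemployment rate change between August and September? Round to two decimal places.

August: labor force = 186.82 + 10.16 = 196.98; u = 10.16/196.98 = 5.16%.
September: labor force = 188.84 + 13.30 = 202.14; u = 13.30/202.14 = 6.58%.
Change = 6.58% − 5.16% = +1.42 pp.

The unemployment rate changed by +1.42 percentage points.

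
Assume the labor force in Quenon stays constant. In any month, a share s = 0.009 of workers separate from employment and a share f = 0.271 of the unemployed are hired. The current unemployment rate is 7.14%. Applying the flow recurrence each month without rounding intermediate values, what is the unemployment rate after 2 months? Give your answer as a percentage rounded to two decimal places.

Unemployment rate after two months ≈ 5.25%.

With a fixed labor force, u_{t+1} = u_t + s·(1−u_t) − f·u_t = u_t·(1−s−f) + s.
Here 1−s−f = 0.720 and s = 0.009.
u_1 = 0.071400 × 0.720 + 0.009 = 0.060408.
u_2 = 0.060408 × 0.720 + 0.009 = 0.052494.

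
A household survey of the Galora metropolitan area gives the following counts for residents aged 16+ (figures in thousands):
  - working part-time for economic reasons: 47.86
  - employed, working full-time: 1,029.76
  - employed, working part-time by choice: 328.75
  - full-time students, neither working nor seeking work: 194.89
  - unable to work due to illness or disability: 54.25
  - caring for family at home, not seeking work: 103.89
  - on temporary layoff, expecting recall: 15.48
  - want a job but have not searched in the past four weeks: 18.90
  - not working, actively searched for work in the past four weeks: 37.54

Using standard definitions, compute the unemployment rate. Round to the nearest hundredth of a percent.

Unemployment rate ≈ 3.63%.

Employed = 47.86 + 1,029.76 + 328.75 = 1,406.37 thousand (anyone who worked, including part-time for economic reasons, counts as employed).
Unemployed = 15.48 + 37.54 = 53.02 thousand (jobless and actively searching, or on temporary layoff).
Labor force = 1,406.37 + 53.02 = 1,459.39 thousand.
Unemployment rate = 53.02 / 1,459.39 = 3.63%.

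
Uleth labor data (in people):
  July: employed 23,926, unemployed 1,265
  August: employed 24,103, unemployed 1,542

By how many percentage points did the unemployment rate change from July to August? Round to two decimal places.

The unemployment rate changed by +0.99 percentage points.

July: labor force = 23,926 + 1,265 = 25,191; u = 1,265/25,191 = 5.02%.
August: labor force = 24,103 + 1,542 = 25,645; u = 1,542/25,645 = 6.01%.
Change = 6.01% − 5.02% = +0.99 pp.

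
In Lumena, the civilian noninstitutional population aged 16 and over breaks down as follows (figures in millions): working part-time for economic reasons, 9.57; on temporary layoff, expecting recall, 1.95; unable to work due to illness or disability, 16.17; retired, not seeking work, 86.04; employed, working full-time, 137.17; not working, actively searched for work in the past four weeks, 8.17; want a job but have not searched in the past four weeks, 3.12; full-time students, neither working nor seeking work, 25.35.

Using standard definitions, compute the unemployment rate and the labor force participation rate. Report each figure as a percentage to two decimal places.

Unemployment rate ≈ 6.45%; labor force participation rate ≈ 54.55%.

Employed = 9.57 + 137.17 = 146.74 million (anyone who worked, including part-time for economic reasons, counts as employed).
Unemployed = 1.95 + 8.17 = 10.12 million (jobless and actively searching, or on temporary layoff).
Labor force = 146.74 + 10.12 = 156.86 million.
Not in labor force = 16.17 + 86.04 + 3.12 + 25.35 = 130.68 million (those not working and not actively searching are outside the labor force — including those who want a job but have given up searching).
Civilian working-age population = 156.86 + 130.68 = 287.54 million.
Unemployment rate = 10.12 / 156.86 = 6.45%.
Labor force participation rate = 156.86 / 287.54 = 54.55%.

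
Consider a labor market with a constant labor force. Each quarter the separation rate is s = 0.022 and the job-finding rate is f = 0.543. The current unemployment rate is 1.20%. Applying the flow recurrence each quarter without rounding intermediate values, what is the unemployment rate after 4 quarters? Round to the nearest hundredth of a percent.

Unemployment rate after four quarters ≈ 3.80%.

With a fixed labor force, u_{t+1} = u_t + s·(1−u_t) − f·u_t = u_t·(1−s−f) + s.
Here 1−s−f = 0.435 and s = 0.022.
u_1 = 0.012000 × 0.435 + 0.022 = 0.027220.
u_2 = 0.027220 × 0.435 + 0.022 = 0.033841.
u_3 = 0.033841 × 0.435 + 0.022 = 0.036721.
u_4 = 0.036721 × 0.435 + 0.022 = 0.037974.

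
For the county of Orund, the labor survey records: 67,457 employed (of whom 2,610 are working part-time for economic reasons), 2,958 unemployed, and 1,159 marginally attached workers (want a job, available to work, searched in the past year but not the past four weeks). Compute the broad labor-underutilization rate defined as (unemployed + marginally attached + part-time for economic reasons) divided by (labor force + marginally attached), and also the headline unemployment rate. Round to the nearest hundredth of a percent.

Labor force = 67,457 + 2,958 = 70,415.
Numerator = 2,958 + 1,159 + 2,610 = 6,727.
Denominator = 70,415 + 1,159 = 71,574.
Broad rate = 6,727 / 71,574 = 9.40%.
Headline unemployment rate = 2,958 / 70,415 = 4.20%.

Broad underutilization rate ≈ 9.40%; headline unemployment rate ≈ 4.20%.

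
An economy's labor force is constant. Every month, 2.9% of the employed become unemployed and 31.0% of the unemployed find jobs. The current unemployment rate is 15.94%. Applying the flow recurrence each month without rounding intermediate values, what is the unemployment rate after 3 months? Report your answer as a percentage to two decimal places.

With a fixed labor force, u_{t+1} = u_t + s·(1−u_t) − f·u_t = u_t·(1−s−f) + s.
Here 1−s−f = 0.661 and s = 0.029.
u_1 = 0.159400 × 0.661 + 0.029 = 0.134363.
u_2 = 0.134363 × 0.661 + 0.029 = 0.117814.
u_3 = 0.117814 × 0.661 + 0.029 = 0.106875.

Unemployment rate after three months ≈ 10.69%.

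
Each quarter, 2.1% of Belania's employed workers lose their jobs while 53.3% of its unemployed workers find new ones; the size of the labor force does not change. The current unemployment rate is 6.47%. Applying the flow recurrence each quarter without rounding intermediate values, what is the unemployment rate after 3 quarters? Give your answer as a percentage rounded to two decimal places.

Unemployment rate after three quarters ≈ 4.03%.

With a fixed labor force, u_{t+1} = u_t + s·(1−u_t) − f·u_t = u_t·(1−s−f) + s.
Here 1−s−f = 0.446 and s = 0.021.
u_1 = 0.064700 × 0.446 + 0.021 = 0.049856.
u_2 = 0.049856 × 0.446 + 0.021 = 0.043236.
u_3 = 0.043236 × 0.446 + 0.021 = 0.040283.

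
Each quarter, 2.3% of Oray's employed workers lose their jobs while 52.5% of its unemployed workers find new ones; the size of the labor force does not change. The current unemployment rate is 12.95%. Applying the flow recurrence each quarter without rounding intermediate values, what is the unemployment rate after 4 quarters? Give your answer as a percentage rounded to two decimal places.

Unemployment rate after four quarters ≈ 4.56%.

With a fixed labor force, u_{t+1} = u_t + s·(1−u_t) − f·u_t = u_t·(1−s−f) + s.
Here 1−s−f = 0.452 and s = 0.023.
u_1 = 0.129500 × 0.452 + 0.023 = 0.081534.
u_2 = 0.081534 × 0.452 + 0.023 = 0.059853.
u_3 = 0.059853 × 0.452 + 0.023 = 0.050054.
u_4 = 0.050054 × 0.452 + 0.023 = 0.045624.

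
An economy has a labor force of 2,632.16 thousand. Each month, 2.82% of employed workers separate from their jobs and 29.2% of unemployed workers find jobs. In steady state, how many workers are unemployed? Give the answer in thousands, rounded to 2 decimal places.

About 231.81 thousand are unemployed in steady state.

Steady-state unemployment rate u* = s/(s+f) = 2.82/(2.82+29.2) = 0.088070.
Unemployed = u* × labor force = 0.088070 × 2,632.16 ≈ 231.81 thousand.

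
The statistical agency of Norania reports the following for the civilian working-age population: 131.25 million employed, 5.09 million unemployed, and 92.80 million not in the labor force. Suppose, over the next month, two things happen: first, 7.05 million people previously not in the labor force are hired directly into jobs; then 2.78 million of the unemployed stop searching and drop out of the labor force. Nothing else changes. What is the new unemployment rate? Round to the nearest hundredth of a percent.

New unemployment rate ≈ 1.64%.

Initially, labor force = 131.25 + 5.09 = 136.34 million, so u = 5.09/136.34 = 3.73%.
After the first change, employed and labor force both rise by 7.05; unemployed unchanged → E = 138.30, U = 5.09, labor force = 143.39 million.
After the second change, unemployed and labor force both fall by 2.78 → E = 138.30, U = 2.31, labor force = 140.61 million.
New unemployment rate = 2.31 / 140.61 = 1.64%.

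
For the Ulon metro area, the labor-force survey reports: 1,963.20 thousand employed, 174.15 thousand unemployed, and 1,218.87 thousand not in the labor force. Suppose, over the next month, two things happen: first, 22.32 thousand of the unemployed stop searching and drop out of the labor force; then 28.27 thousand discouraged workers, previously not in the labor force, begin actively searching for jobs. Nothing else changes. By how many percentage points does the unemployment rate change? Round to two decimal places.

Initially, labor force = 1,963.20 + 174.15 = 2,137.35 thousand, so u = 174.15/2,137.35 = 8.15%.
After the first change, unemployed and labor force both fall by 22.32 → E = 1,963.20, U = 151.83, labor force = 2,115.03 thousand.
After the second change, unemployed and labor force both rise by 28.27 → E = 1,963.20, U = 180.10, labor force = 2,143.30 thousand.
New unemployment rate = 180.10 / 2,143.30 = 8.40%.
Change = 8.40% − 8.15% = +0.25 percentage points.

The unemployment rate changes by +0.25 percentage points.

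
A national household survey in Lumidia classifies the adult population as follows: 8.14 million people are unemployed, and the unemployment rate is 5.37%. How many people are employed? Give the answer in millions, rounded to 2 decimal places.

Labor force = U / u = 8.14 / 0.0537 ≈ 151.58 million.
Employed = labor force − unemployed = 151.58 − 8.14 = 143.44 million.

About 143.44 million are employed.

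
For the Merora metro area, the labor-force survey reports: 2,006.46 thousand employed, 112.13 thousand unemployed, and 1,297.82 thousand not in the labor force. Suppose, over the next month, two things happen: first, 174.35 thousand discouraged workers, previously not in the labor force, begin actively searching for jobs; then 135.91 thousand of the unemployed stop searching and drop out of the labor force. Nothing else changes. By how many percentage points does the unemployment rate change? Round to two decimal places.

The unemployment rate changes by +1.69 percentage points.

Initially, labor force = 2,006.46 + 112.13 = 2,118.59 thousand, so u = 112.13/2,118.59 = 5.29%.
After the first change, unemployed and labor force both rise by 174.35 → E = 2,006.46, U = 286.48, labor force = 2,292.94 thousand.
After the second change, unemployed and labor force both fall by 135.91 → E = 2,006.46, U = 150.57, labor force = 2,157.03 thousand.
New unemployment rate = 150.57 / 2,157.03 = 6.98%.
Change = 6.98% − 5.29% = +1.69 percentage points.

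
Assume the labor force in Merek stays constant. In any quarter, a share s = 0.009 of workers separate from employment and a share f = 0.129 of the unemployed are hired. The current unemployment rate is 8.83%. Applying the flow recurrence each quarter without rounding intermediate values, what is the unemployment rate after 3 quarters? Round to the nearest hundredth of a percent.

With a fixed labor force, u_{t+1} = u_t + s·(1−u_t) − f·u_t = u_t·(1−s−f) + s.
Here 1−s−f = 0.862 and s = 0.009.
u_1 = 0.088300 × 0.862 + 0.009 = 0.085115.
u_2 = 0.085115 × 0.862 + 0.009 = 0.082369.
u_3 = 0.082369 × 0.862 + 0.009 = 0.080002.

Unemployment rate after three quarters ≈ 8.00%.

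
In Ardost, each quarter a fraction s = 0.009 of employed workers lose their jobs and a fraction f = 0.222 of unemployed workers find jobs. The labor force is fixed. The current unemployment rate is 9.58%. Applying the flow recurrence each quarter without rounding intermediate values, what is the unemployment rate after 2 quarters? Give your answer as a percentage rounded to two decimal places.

Unemployment rate after two quarters ≈ 7.26%.

With a fixed labor force, u_{t+1} = u_t + s·(1−u_t) − f·u_t = u_t·(1−s−f) + s.
Here 1−s−f = 0.769 and s = 0.009.
u_1 = 0.095800 × 0.769 + 0.009 = 0.082670.
u_2 = 0.082670 × 0.769 + 0.009 = 0.072573.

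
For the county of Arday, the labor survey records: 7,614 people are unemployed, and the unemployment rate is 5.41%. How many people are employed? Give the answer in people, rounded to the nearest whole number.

Labor force = U / u = 7,614 / 0.0541 ≈ 140,739.
Employed = labor force − unemployed = 140,739 − 7,614 = 133,125.

About 133,125 are employed.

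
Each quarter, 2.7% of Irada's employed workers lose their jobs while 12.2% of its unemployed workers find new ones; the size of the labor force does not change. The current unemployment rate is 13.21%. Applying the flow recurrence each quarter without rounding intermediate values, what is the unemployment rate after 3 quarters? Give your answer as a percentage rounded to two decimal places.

Unemployment rate after three quarters ≈ 15.09%.

With a fixed labor force, u_{t+1} = u_t + s·(1−u_t) − f·u_t = u_t·(1−s−f) + s.
Here 1−s−f = 0.851 and s = 0.027.
u_1 = 0.132100 × 0.851 + 0.027 = 0.139417.
u_2 = 0.139417 × 0.851 + 0.027 = 0.145644.
u_3 = 0.145644 × 0.851 + 0.027 = 0.150943.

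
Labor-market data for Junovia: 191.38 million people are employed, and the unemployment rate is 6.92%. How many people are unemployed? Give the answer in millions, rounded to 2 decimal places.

Let U be the number unemployed. The labor force is E + U, and U/(E+U) = 0.0692.
So U = 0.0692 × 191.38 / (1 − 0.0692) = 13.2435 / 0.9308 ≈ 14.23 million.

About 14.23 million are unemployed.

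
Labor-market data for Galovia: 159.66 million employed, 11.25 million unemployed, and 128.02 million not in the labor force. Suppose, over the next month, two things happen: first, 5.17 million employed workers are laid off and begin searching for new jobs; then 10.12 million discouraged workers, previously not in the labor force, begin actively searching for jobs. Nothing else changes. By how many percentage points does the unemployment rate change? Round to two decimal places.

Initially, labor force = 159.66 + 11.25 = 170.91 million, so u = 11.25/170.91 = 6.58%.
After the first change, employed falls and unemployed rises by 5.17; labor force unchanged → E = 154.49, U = 16.42, labor force = 170.91 million.
After the second change, unemployed and labor force both rise by 10.12 → E = 154.49, U = 26.54, labor force = 181.03 million.
New unemployment rate = 26.54 / 181.03 = 14.66%.
Change = 14.66% − 6.58% = +8.08 percentage points.

The unemployment rate changes by +8.08 percentage points.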